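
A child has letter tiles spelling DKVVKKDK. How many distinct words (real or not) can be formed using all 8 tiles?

DKVVKKDK has 8 letters with D appearing twice, K appearing 4 times, and V appearing twice.
So there are 8! / (4!·2!·2!) = 420 distinguishable arrangements.

420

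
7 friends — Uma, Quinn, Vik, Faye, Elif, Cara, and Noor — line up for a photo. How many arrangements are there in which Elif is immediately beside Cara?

1440

Glue Elif and Cara into one block (2 internal orders), leaving 6 units to arrange in a row.
That gives 2 × 6! = 2 × 720 = 1440.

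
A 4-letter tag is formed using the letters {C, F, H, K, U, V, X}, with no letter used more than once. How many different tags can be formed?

840

This is a permutation of 4 out of 7: P(7,4) = 7!/3!.
7 × 6 × 5 × 4 = 840.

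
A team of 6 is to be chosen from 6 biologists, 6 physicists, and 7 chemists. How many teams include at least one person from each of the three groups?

22785

Total 6-person selections from all 19: C(19,6) = 27132.
Subtract selections that omit an entire group: no biologists → C(13,6) = 1716; no physicists → C(13,6) = 1716; no chemists → C(12,6) = 924.
Add back selections omitting two groups (i.e. drawn from a single group): C(6,6) + C(6,6) + C(7,6) = 9.
By inclusion–exclusion: 27132 − 4356 + 9 = 22785.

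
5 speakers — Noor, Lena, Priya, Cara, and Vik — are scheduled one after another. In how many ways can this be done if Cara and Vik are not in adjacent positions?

There are 5! = 120 arrangements in all. If Cara and Vik are adjacent, merging them into one block gives 2·(4)! = 48 arrangements.
So 120 − 48 = 72 arrangements keep them apart.

72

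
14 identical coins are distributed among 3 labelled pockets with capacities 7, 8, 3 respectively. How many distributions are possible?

14

By stars and bars, unrestricted non-negative solutions to x_1+…+x_3 = 14 number C(14+2,2) = 120.
Subtract solutions that violate a single cap (substitute x_i' = x_i − (cap_i+1)): x_1 ≥ 8 gives C(8,2) = 28; x_2 ≥ 9 gives C(7,2) = 21; x_3 ≥ 4 gives C(12,2) = 66. Together 115.
Add back pairs where two caps are both exceeded: 0 + 6 + 3 = 9.
By inclusion–exclusion the count is 120 − 115 + 9 = 14.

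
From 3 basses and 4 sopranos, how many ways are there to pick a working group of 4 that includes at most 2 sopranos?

22

Split by how many sopranos are chosen (0 through 2).
Sum: C(4,0)·C(3,4) + C(4,1)·C(3,3) + C(4,2)·C(3,2) = 0 + 4 + 18 = 22.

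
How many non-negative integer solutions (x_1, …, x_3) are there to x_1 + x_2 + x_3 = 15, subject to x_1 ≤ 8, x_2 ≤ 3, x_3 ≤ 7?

10

Without the upper bounds there are C(17,2) = 136 ways to split 15 among 3 variables.
Subtract solutions that violate a single cap (substitute x_i' = x_i − (cap_i+1)): x_1 ≥ 9 gives C(8,2) = 28; x_2 ≥ 4 gives C(13,2) = 78; x_3 ≥ 8 gives C(9,2) = 36. Together 142.
Add back pairs where two caps are both exceeded: 6 + 0 + 10 = 16.
By inclusion–exclusion the count is 136 − 142 + 16 = 10.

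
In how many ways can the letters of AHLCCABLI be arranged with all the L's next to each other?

10080

Treat the 2 copies of L as a single block. The multiset to arrange is then {LL, A, A, B, C, C, H, I}, 8 items in all.
That gives (8)!/(2!·2!) = 10080 arrangements.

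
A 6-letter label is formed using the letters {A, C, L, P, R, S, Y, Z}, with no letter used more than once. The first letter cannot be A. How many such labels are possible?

The first letter has 8−1 = 7 choices (anything except A).
The remaining 5 letters are filled from the other 7 symbols without repetition: 7 × 6 × 5 × 4 × 3 = 2520.
Total: 7 × 2520 = 17640.

17640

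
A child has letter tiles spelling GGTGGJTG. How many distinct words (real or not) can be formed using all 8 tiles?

The 8 letters of GGTGGJTG have repeats: G appearing 5 times and T appearing twice.
Dividing 8! = 40320 by 5!·2! = 240 for the repeated letters gives 168.

168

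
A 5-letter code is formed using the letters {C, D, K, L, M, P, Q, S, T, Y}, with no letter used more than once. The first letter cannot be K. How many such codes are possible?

The first letter has 10−1 = 9 choices (anything except K).
The remaining 4 letters are filled from the other 9 symbols without repetition: 9 × 8 × 7 × 6 = 3024.
Total: 9 × 3024 = 27216.

27216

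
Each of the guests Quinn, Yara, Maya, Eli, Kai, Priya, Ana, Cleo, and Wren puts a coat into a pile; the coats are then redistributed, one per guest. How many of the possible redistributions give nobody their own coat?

133496

Count assignments avoiding every fixed point. For any j of the 9 guests fixed to their own coat, the other 9−j can be arranged in (9−j)! ways.
By inclusion–exclusion this is Σ_{j=0}^{9} (−1)^j C(9,j)·(9−j)!.
Computing: 362880 − 362880 + 181440 − 60480 + 15120 − 3024 + 504 − 72 + 9 − 1 = 133496.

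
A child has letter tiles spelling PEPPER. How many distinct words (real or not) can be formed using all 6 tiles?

60

The 6 letters of PEPPER have repeats: E appearing twice and P appearing 3 times.
Dividing 6! = 720 by 3!·2! = 12 for the repeated letters gives 60.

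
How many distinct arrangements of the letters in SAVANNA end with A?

180

With the last slot taken by A, it remains to arrange the other 6 letters (SVANNA).
Those 6 letters have A appearing twice and N appearing twice, giving (6)!/(2!·2!) = 180.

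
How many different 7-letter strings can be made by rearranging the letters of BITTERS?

The 7 letters of BITTERS have repeats: T appearing twice.
So there are 7! / (2!) = 2520 distinguishable arrangements.

2520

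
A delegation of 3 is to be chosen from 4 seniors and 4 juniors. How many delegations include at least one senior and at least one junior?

Unrestricted: C(8,3) = 56 ways to pick any 3 of the 8.
Selections missing a whole group: no seniors → C(4,3) = 4; no juniors → C(4,3) = 4.
Both groups omitted at once is impossible, so 56 − 8 = 48.

48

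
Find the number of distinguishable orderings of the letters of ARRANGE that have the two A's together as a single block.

360

Treat the 2 copies of A as a single block. The multiset to arrange is then {AA, E, G, N, R, R}, 6 items in all.
That gives (6)!/(2!) = 360 arrangements.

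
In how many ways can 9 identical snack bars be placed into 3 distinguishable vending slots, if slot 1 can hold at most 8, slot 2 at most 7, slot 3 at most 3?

Ignoring the caps, the number of non-negative solutions to x_1+…+x_3 = 9 is C(11,2) = 55.
Subtract solutions that violate a single cap (substitute x_i' = x_i − (cap_i+1)): x_1 ≥ 9 gives C(2,2) = 1; x_2 ≥ 8 gives C(3,2) = 3; x_3 ≥ 4 gives C(7,2) = 21. Together 25.
No two caps can be exceeded simultaneously, so the pair terms are all 0.
By inclusion–exclusion the count is 55 − 25 + 0 = 30.

30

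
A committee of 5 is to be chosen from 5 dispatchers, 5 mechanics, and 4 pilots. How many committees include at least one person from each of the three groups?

1500

Unrestricted: C(14,5) = 2002 ways to pick any 5 of the 14.
Subtract selections that omit an entire group: no dispatchers → C(9,5) = 126; no mechanics → C(9,5) = 126; no pilots → C(10,5) = 252.
Add back selections omitting two groups (i.e. drawn from a single group): C(5,5) + C(5,5) + C(4,5) = 2.
By inclusion–exclusion: 2002 − 504 + 2 = 1500.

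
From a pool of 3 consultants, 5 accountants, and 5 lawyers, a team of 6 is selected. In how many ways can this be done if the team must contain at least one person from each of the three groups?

Total 6-person selections from all 13: C(13,6) = 1716.
Selections missing a whole group: no consultants → C(10,6) = 210; no accountants → C(8,6) = 28; no lawyers → C(8,6) = 28.
Add back selections omitting two groups (i.e. drawn from a single group): C(3,6) + C(5,6) + C(5,6) = 0.
By inclusion–exclusion: 1716 − 266 + 0 = 1450.

1450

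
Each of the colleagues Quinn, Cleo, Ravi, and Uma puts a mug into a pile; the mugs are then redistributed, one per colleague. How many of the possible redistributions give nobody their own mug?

Count assignments avoiding every fixed point. For any j of the 4 colleagues fixed to their own mug, the other 4−j can be arranged in (4−j)! ways.
By inclusion–exclusion this is Σ_{j=0}^{4} (−1)^j C(4,j)·(4−j)!.
Computing: 24 − 24 + 12 − 4 + 1 = 9.

9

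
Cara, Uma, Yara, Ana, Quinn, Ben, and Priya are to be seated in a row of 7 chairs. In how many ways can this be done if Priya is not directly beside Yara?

Of the 7! = 5040 arrangements, those with Priya and Yara adjacent number 2 × 6! = 1440 (treat the pair as a block with 2 internal orders).
Complementary counting: 5040 − 1440 = 3600.

3600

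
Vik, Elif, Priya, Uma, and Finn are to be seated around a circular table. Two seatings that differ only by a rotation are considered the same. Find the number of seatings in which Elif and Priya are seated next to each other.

12

Glue Elif and Priya into a block (2 internal orders). Seating 4 units around a circle gives (3)! arrangements.
So 2 × (3)! = 2 × 6 = 12.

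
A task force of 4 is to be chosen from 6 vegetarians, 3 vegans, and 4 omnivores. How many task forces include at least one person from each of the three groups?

360

Total 4-person selections from all 13: C(13,4) = 715.
Selections missing a whole group: no vegetarians → C(7,4) = 35; no vegans → C(10,4) = 210; no omnivores → C(9,4) = 126.
Add back selections omitting two groups (i.e. drawn from a single group): C(6,4) + C(3,4) + C(4,4) = 16.
By inclusion–exclusion: 715 − 371 + 16 = 360.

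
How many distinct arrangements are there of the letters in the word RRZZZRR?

35

RRZZZRR has 7 letters with R appearing 4 times and Z appearing 3 times.
Dividing 7! = 5040 by 4!·3! = 144 for the repeated letters gives 35.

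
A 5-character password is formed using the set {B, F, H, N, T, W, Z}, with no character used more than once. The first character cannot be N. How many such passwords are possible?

The first character has 7−1 = 6 choices (anything except N).
The remaining 4 characters are filled from the other 6 symbols without repetition: 6 × 5 × 4 × 3 = 360.
Total: 6 × 360 = 2160.

2160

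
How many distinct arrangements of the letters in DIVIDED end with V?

With the last slot taken by V, it remains to arrange the other 6 letters (DIIDED).
Those 6 letters have D appearing 3 times and I appearing twice, giving (6)!/(3!·2!) = 60.

60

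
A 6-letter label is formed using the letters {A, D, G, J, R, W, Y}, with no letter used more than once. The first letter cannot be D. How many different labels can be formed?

The first letter has 7−1 = 6 choices (anything except D).
The remaining 5 letters are filled from the other 6 symbols without repetition: 6 × 5 × 4 × 3 × 2 = 720.
Total: 6 × 720 = 4320.

4320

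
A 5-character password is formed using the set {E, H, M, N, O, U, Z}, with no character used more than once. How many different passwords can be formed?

Choose and order 5 of the 7 symbols: the first character has 7 options, the next 6, and so on down to 3.
That product is 7 × 6 × 5 × 4 × 3 = 2520.

2520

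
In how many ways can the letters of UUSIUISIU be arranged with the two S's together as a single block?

Treat the 2 copies of S as a single block. The multiset to arrange is then {SS, I, I, I, U, U, U, U}, 8 items in all.
That gives (8)!/(4!·3!) = 280 arrangements.

280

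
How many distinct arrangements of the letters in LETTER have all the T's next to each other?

Treat the 2 copies of T as a single block. The multiset to arrange is then {TT, E, E, L, R}, 5 items in all.
That gives (5)!/(2!) = 60 arrangements.

60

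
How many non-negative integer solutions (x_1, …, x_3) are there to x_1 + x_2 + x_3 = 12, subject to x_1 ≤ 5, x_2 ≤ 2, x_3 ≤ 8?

9

Ignoring the caps, the number of non-negative solutions to x_1+…+x_3 = 12 is C(14,2) = 91.
Subtract solutions that violate a single cap (substitute x_i' = x_i − (cap_i+1)): x_1 ≥ 6 gives C(8,2) = 28; x_2 ≥ 3 gives C(11,2) = 55; x_3 ≥ 9 gives C(5,2) = 10. Together 93.
Add back pairs where two caps are both exceeded: 10 + 0 + 1 = 11.
By inclusion–exclusion the count is 91 − 93 + 11 = 9.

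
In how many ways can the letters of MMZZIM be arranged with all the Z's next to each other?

20

Treat the 2 copies of Z as a single block. The multiset to arrange is then {ZZ, I, M, M, M}, 5 items in all.
That gives (5)!/(3!) = 20 arrangements.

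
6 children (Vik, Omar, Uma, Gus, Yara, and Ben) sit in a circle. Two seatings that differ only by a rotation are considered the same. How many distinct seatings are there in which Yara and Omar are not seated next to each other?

Without the restriction there are (5)! = 120 seatings.
Seatings with Yara beside Omar: treat them as a block with 2 internal orders, giving 2 × (4)! = 48.
Subtracting, 120 − 48 = 72.

72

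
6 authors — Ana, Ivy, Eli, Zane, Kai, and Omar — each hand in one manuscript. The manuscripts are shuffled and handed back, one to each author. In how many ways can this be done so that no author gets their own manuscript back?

265

Count assignments avoiding every fixed point. For any j of the 6 authors fixed to their own manuscript, the other 6−j can be arranged in (6−j)! ways.
By inclusion–exclusion this is Σ_{j=0}^{6} (−1)^j C(6,j)·(6−j)!.
Computing: 720 − 720 + 360 − 120 + 30 − 6 + 1 = 265.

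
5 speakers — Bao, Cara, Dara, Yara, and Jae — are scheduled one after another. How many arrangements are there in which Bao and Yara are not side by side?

Of the 5! = 120 arrangements, those with Bao and Yara adjacent number 2 × 4! = 48 (treat the pair as a block with 2 internal orders).
Complementary counting: 120 − 48 = 72.

72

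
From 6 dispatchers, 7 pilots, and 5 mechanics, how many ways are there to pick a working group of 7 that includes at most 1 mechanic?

10296

Split by how many mechanics are chosen (0 through 1).
Sum: C(5,0)·C(13,7) + C(5,1)·C(13,6) = 1716 + 8580 = 10296.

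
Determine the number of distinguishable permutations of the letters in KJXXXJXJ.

The 8 letters of KJXXXJXJ have repeats: J appearing 3 times and X appearing 4 times.
The number of distinct arrangements is 8!/(4!·3!) = 40320/144 = 280.

280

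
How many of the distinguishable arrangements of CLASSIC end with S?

With the last slot taken by S, it remains to arrange the other 6 letters (CLASIC).
Those 6 letters have C appearing twice, giving (6)!/(2!) = 360.

360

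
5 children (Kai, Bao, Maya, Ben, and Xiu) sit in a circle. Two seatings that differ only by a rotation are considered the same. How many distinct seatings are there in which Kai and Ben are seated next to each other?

12

Treat {Kai, Ben} as one unit (2 internal orders) and seat the resulting 4 units around the table: (3)! circular arrangements.
So 2 × (3)! = 2 × 6 = 12.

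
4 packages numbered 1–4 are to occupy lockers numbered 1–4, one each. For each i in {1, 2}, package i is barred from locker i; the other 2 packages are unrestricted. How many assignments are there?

Let Aᵢ (for i ∈ {1, 2}) be the placements that put package i in its forbidden locker. Any j of these fix j positions, leaving (4−j)! ways to fill the rest, and there are C(2,j) ways to pick which j.
By inclusion–exclusion, the number of valid placements is Σ_{j=0}^{2} (−1)^j C(2,j)·(4−j)!.
Computing: 24 − 12 + 2 = 14.

14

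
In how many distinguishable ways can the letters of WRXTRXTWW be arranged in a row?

Letter multiplicities in WRXTRXTWW: R×2, T×2, W×3, X×2.
So there are 9! / (3!·2!·2!·2!) = 7560 distinguishable arrangements.

7560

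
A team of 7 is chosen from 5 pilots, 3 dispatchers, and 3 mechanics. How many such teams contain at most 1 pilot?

Split by how many pilots are chosen (0 through 1).
Sum: C(5,0)·C(6,7) + C(5,1)·C(6,6) = 0 + 5 = 5.

5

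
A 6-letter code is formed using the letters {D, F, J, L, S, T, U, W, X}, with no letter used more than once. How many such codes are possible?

This is a permutation of 6 out of 9: P(9,6) = 9!/3!.
That product is 9 × 8 × 7 × 6 × 5 × 4 = 60480.

60480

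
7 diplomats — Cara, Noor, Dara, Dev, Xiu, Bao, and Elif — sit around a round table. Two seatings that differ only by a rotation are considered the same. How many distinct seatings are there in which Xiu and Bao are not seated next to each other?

480

Without the restriction there are (6)! = 720 seatings.
Seatings with Xiu beside Bao: treat them as a block with 2 internal orders, giving 2 × (5)! = 240.
Subtracting, 720 − 240 = 480.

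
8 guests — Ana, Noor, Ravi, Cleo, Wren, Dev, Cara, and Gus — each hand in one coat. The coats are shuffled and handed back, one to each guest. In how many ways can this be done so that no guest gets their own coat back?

14833

This is the derangement count D_8: permutations of 8 items with no fixed point.
By inclusion–exclusion this is Σ_{j=0}^{8} (−1)^j C(8,j)·(8−j)!.
Computing: 40320 − 40320 + 20160 − 6720 + 1680 − 336 + 56 − 8 + 1 = 14833.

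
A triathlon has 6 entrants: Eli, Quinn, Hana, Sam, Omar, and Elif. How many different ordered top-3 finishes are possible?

This is an ordered selection of 3 from 6: P(6,3).
That gives 6 × 5 × 4 = 120.

120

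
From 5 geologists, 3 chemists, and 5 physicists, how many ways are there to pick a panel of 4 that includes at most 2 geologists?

630

Split by how many geologists are chosen (0 through 2).
Sum: C(5,0)·C(8,4) + C(5,1)·C(8,3) + C(5,2)·C(8,2) = 70 + 280 + 280 = 630.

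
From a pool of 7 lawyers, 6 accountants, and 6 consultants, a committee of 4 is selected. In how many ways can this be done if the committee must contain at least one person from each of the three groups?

Total 4-person selections from all 19: C(19,4) = 3876.
Subtract selections that omit an entire group: no lawyers → C(12,4) = 495; no accountants → C(13,4) = 715; no consultants → C(13,4) = 715.
Add back selections omitting two groups (i.e. drawn from a single group): C(7,4) + C(6,4) + C(6,4) = 65.
By inclusion–exclusion: 3876 − 1925 + 65 = 2016.

2016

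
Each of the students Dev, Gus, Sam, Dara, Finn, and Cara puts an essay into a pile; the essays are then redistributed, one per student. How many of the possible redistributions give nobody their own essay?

Count assignments avoiding every fixed point. For any j of the 6 students fixed to their own essay, the other 6−j can be arranged in (6−j)! ways.
By inclusion–exclusion this is Σ_{j=0}^{6} (−1)^j C(6,j)·(6−j)!.
Computing: 720 − 720 + 360 − 120 + 30 − 6 + 1 = 265.

265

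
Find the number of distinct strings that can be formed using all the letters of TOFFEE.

The 6 letters of TOFFEE have repeats: E appearing twice and F appearing twice.
The number of distinct arrangements is 6!/(2!·2!) = 720/4 = 180.

180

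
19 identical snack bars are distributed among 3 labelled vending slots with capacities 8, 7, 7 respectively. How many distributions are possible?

By stars and bars, unrestricted non-negative solutions to x_1+…+x_3 = 19 number C(19+2,2) = 210.
Subtract solutions that violate a single cap (substitute x_i' = x_i − (cap_i+1)): x_1 ≥ 9 gives C(12,2) = 66; x_2 ≥ 8 gives C(13,2) = 78; x_3 ≥ 8 gives C(13,2) = 78. Together 222.
Add back pairs where two caps are both exceeded: 6 + 6 + 10 = 22.
By inclusion–exclusion the count is 210 − 222 + 22 = 10.

10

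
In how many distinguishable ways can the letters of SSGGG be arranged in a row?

SSGGG has 5 letters with G appearing 3 times and S appearing twice.
Dividing 5! = 120 by 3!·2! = 12 for the repeated letters gives 10.

10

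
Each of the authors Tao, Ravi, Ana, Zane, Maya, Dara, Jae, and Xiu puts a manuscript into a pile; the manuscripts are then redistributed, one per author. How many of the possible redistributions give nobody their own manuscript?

This is the derangement count D_8: permutations of 8 items with no fixed point.
By inclusion–exclusion this is Σ_{j=0}^{8} (−1)^j C(8,j)·(8−j)!.
Computing: 40320 − 40320 + 20160 − 6720 + 1680 − 336 + 56 − 8 + 1 = 14833.

14833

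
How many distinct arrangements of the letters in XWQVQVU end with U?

180

Fix U in the last position and arrange the remaining 6 letters.
Those 6 letters have Q appearing twice and V appearing twice, giving (6)!/(2!·2!) = 180.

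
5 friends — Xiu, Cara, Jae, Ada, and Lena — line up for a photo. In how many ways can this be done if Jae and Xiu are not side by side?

Of the 5! = 120 arrangements, those with Jae and Xiu adjacent number 2 × 4! = 48 (treat the pair as a block with 2 internal orders).
Complementary counting: 120 − 48 = 72.

72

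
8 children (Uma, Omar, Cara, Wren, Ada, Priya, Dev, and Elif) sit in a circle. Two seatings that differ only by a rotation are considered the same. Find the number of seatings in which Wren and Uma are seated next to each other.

1440

Treat {Wren, Uma} as one unit (2 internal orders) and seat the resulting 7 units around the table: (6)! circular arrangements.
So 2 × (6)! = 2 × 720 = 1440.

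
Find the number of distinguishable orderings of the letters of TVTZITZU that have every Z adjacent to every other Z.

Treat the 2 copies of Z as a single block. The multiset to arrange is then {ZZ, I, T, T, T, U, V}, 7 items in all.
That gives (7)!/(3!) = 840 arrangements.

840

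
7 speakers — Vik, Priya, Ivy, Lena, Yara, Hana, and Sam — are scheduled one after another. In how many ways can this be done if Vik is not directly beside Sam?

3600

Of the 7! = 5040 arrangements, those with Vik and Sam adjacent number 2 × 6! = 1440 (treat the pair as a block with 2 internal orders).
Complementary counting: 5040 − 1440 = 3600.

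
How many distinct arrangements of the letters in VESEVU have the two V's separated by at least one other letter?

There are 6!/(2!·2!) = 180 arrangements of VESEVU in total.
Arrangements with the V's together: treat VV as one letter, giving (5)!/(2!) = 60.
Subtracting, 180 − 60 = 120 arrangements keep the V's apart.

120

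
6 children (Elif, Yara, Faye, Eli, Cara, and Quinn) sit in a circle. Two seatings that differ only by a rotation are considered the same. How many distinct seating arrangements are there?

120

Fix one person's seat to break rotational symmetry; the remaining 5 people can be arranged in (5)! = 120 ways.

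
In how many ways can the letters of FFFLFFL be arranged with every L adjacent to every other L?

Treat the 2 copies of L as a single block. The multiset to arrange is then {LL, F, F, F, F, F}, 6 items in all.
That gives (6)!/(5!) = 6 arrangements.

6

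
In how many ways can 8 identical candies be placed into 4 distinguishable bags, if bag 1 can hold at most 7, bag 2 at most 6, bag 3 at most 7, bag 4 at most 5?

By stars and bars, unrestricted non-negative solutions to x_1+…+x_4 = 8 number C(8+3,3) = 165.
Subtract solutions that violate a single cap (substitute x_i' = x_i − (cap_i+1)): x_1 ≥ 8 gives C(3,3) = 1; x_2 ≥ 7 gives C(4,3) = 4; x_3 ≥ 8 gives C(3,3) = 1; x_4 ≥ 6 gives C(5,3) = 10. Together 16.
No two caps can be exceeded simultaneously, so the pair terms are all 0.
By inclusion–exclusion the count is 165 − 16 + 0 = 149.

149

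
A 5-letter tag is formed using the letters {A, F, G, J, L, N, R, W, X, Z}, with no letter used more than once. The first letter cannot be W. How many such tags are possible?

27216

The first letter has 10−1 = 9 choices (anything except W).
The remaining 4 letters are filled from the other 9 symbols without repetition: 9 × 8 × 7 × 6 = 3024.
Total: 9 × 3024 = 27216.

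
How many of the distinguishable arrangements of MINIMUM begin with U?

Fix U in the first position and arrange the remaining 6 letters.
Those 6 letters have I appearing twice and M appearing 3 times, giving (6)!/(3!·2!) = 60.

60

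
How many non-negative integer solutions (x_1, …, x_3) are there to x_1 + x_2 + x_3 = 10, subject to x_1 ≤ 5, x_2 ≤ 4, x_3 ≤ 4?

Without the upper bounds there are C(12,2) = 66 ways to split 10 among 3 variables.
Subtract solutions that violate a single cap (substitute x_i' = x_i − (cap_i+1)): x_1 ≥ 6 gives C(6,2) = 15; x_2 ≥ 5 gives C(7,2) = 21; x_3 ≥ 5 gives C(7,2) = 21. Together 57.
Add back pairs where two caps are both exceeded: 0 + 0 + 1 = 1.
By inclusion–exclusion the count is 66 − 57 + 1 = 10.

10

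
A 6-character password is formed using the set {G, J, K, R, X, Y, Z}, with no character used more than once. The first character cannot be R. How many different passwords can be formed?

4320

The first character has 7−1 = 6 choices (anything except R).
The remaining 5 characters are filled from the other 6 symbols without repetition: 6 × 5 × 4 × 3 × 2 = 720.
Total: 6 × 720 = 4320.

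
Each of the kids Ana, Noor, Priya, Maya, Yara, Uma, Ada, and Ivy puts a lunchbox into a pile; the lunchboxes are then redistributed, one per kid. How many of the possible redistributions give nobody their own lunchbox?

This is the derangement count D_8: permutations of 8 items with no fixed point.
By inclusion–exclusion this is Σ_{j=0}^{8} (−1)^j C(8,j)·(8−j)!.
Computing: 40320 − 40320 + 20160 − 6720 + 1680 − 336 + 56 − 8 + 1 = 14833.

14833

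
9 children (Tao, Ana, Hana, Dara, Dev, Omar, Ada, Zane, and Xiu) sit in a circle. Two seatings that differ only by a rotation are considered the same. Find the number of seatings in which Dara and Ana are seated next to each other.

Glue Dara and Ana into a block (2 internal orders). Seating 8 units around a circle gives (7)! arrangements.
So 2 × (7)! = 2 × 5040 = 10080.

10080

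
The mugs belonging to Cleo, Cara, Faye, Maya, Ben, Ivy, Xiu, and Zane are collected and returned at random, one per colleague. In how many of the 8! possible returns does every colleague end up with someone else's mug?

14833

Count assignments avoiding every fixed point. For any j of the 8 colleagues fixed to their own mug, the other 8−j can be arranged in (8−j)! ways.
By inclusion–exclusion this is Σ_{j=0}^{8} (−1)^j C(8,j)·(8−j)!.
Computing: 40320 − 40320 + 20160 − 6720 + 1680 − 336 + 56 − 8 + 1 = 14833.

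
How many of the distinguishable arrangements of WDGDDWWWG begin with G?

280

Fix G in the first position and arrange the remaining 8 letters.
Those 8 letters have D appearing 3 times and W appearing 4 times, giving (8)!/(4!·3!) = 280.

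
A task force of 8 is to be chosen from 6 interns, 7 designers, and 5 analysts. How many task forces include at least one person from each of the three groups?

Total 8-person selections from all 18: C(18,8) = 43758.
Selections missing a whole group: no interns → C(12,8) = 495; no designers → C(11,8) = 165; no analysts → C(13,8) = 1287.
Add back selections omitting two groups (i.e. drawn from a single group): C(6,8) + C(7,8) + C(5,8) = 0.
By inclusion–exclusion: 43758 − 1947 + 0 = 41811.

41811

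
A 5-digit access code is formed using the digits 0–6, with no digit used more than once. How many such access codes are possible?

2520

Choose and order 5 of the 7 symbols: the first digit has 7 options, the next 6, and so on down to 3.
7 × 6 × 5 × 4 × 3 = 2520.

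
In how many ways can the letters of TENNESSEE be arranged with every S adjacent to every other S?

840

Treat the 2 copies of S as a single block. The multiset to arrange is then {SS, E, E, E, E, N, N, T}, 8 items in all.
That gives (8)!/(4!·2!) = 840 arrangements.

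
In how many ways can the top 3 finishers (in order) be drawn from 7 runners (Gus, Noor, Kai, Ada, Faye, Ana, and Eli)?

210

This is an ordered selection of 3 from 7: P(7,3).
That gives 7 × 6 × 5 = 210.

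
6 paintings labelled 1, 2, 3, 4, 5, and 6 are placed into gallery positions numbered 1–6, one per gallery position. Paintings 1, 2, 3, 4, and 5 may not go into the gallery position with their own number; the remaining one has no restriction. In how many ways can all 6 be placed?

Let Aᵢ (for 1 ≤ i ≤ 5) be the placements that put painting i in its forbidden gallery position. Any j of these fix j positions, leaving (6−j)! ways to fill the rest, and there are C(5,j) ways to pick which j.
By inclusion–exclusion, the number of valid placements is Σ_{j=0}^{5} (−1)^j C(5,j)·(6−j)!.
Computing: 720 − 600 + 240 − 60 + 10 − 1 = 309.

309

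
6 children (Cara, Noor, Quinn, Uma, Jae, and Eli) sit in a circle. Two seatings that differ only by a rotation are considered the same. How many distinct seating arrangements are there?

Around a circle, 6 distinct people have 6!/6 = (5)! = 120 rotationally distinct seatings.

120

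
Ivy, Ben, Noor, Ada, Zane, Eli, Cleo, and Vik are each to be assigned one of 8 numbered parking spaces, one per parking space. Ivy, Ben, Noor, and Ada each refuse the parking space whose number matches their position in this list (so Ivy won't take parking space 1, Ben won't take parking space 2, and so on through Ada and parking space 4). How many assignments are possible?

Let Aᵢ (for 1 ≤ i ≤ 4) be the placements that put person i in their forbidden parking space. Any j of these fix j positions, leaving (8−j)! ways to fill the rest, and there are C(4,j) ways to pick which j.
By inclusion–exclusion, the number of valid placements is Σ_{j=0}^{4} (−1)^j C(4,j)·(8−j)!.
Computing: 40320 − 20160 + 4320 − 480 + 24 = 24024.

24024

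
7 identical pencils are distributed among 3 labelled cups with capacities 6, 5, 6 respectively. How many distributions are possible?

Without the upper bounds there are C(9,2) = 36 ways to split 7 among 3 cups.
Subtract solutions that violate a single cap (substitute x_i' = x_i − (cap_i+1)): x_1 ≥ 7 gives C(2,2) = 1; x_2 ≥ 6 gives C(3,2) = 3; x_3 ≥ 7 gives C(2,2) = 1. Together 5.
No two caps can be exceeded simultaneously, so the pair terms are all 0.
By inclusion–exclusion the count is 36 − 5 + 0 = 31.

31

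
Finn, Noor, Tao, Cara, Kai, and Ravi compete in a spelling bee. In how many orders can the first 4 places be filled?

360

This is an ordered selection of 4 from 6: P(6,4).
That gives 6 × 5 × 4 × 3 = 360.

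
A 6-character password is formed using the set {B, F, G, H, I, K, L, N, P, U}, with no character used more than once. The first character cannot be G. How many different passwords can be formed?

136080

The first character has 10−1 = 9 choices (anything except G).
The remaining 5 characters are filled from the other 9 symbols without repetition: 9 × 8 × 7 × 6 × 5 = 15120.
Total: 9 × 15120 = 136080.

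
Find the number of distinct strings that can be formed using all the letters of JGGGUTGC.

1680

Letter multiplicities in JGGGUTGC: C×1, G×4, J×1, T×1, U×1.
So there are 8! / (4!) = 1680 distinguishable arrangements.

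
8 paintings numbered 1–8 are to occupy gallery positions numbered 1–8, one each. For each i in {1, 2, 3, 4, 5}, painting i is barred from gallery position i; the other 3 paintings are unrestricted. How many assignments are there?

21234

Let Aᵢ (for 1 ≤ i ≤ 5) be the placements that put painting i in its forbidden gallery position. Any j of these fix j positions, leaving (8−j)! ways to fill the rest, and there are C(5,j) ways to pick which j.
By inclusion–exclusion, the number of valid placements is Σ_{j=0}^{5} (−1)^j C(5,j)·(8−j)!.
Computing: 40320 − 25200 + 7200 − 1200 + 120 − 6 = 21234.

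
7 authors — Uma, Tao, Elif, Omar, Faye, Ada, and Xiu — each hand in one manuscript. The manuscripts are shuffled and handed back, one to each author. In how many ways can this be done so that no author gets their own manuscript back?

1854

This is the derangement count D_7: permutations of 7 items with no fixed point.
By inclusion–exclusion this is Σ_{j=0}^{7} (−1)^j C(7,j)·(7−j)!.
Computing: 5040 − 5040 + 2520 − 840 + 210 − 42 + 7 − 1 = 1854.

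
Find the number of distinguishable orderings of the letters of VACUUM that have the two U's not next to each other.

Total arrangements of VACUUM: 6!/(2!) = 360.
Arrangements with the U's together: treat UU as one letter, giving (5)! = 120.
Subtracting, 360 − 120 = 240 arrangements keep the U's apart.

240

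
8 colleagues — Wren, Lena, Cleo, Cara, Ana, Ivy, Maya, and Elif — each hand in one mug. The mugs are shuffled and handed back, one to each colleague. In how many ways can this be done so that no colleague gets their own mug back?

14833

Let Aᵢ be the assignments in which colleague i gets their own mug. We want the size of the complement of A₁∪…∪A_8.
By inclusion–exclusion this is Σ_{j=0}^{8} (−1)^j C(8,j)·(8−j)!.
Computing: 40320 − 40320 + 20160 − 6720 + 1680 − 336 + 56 − 8 + 1 = 14833.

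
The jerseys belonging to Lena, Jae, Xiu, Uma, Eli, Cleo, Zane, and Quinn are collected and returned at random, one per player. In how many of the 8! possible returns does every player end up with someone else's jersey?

Count assignments avoiding every fixed point. For any j of the 8 players fixed to their old jersey, the other 8−j can be arranged in (8−j)! ways.
By inclusion–exclusion this is Σ_{j=0}^{8} (−1)^j C(8,j)·(8−j)!.
Computing: 40320 − 40320 + 20160 − 6720 + 1680 − 336 + 56 − 8 + 1 = 14833.

14833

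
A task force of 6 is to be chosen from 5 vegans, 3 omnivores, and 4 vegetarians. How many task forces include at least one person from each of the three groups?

805

Unrestricted: C(12,6) = 924 ways to pick any 6 of the 12.
Subtract selections that omit an entire group: no vegans → C(7,6) = 7; no omnivores → C(9,6) = 84; no vegetarians → C(8,6) = 28.
Add back selections omitting two groups (i.e. drawn from a single group): C(5,6) + C(3,6) + C(4,6) = 0.
By inclusion–exclusion: 924 − 119 + 0 = 805.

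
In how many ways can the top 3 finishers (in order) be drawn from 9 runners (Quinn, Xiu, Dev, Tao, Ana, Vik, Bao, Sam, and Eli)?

504

There are 9 choices for 1st place, 8 for 2nd, and 7 for 3rd.
That gives 9 × 8 × 7 = 504.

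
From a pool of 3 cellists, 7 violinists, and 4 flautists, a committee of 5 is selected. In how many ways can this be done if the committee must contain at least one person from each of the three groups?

1288

Total 5-person selections from all 14: C(14,5) = 2002.
Subtract selections that omit an entire group: no cellists → C(11,5) = 462; no violinists → C(7,5) = 21; no flautists → C(10,5) = 252.
Add back selections omitting two groups (i.e. drawn from a single group): C(3,5) + C(7,5) + C(4,5) = 21.
By inclusion–exclusion: 2002 − 735 + 21 = 1288.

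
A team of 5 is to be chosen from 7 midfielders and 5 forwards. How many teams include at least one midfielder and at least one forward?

With no constraint there are C(12,5) = 792 possible selections.
Subtract selections that omit an entire group: no midfielders → C(5,5) = 1; no forwards → C(7,5) = 21.
Both groups omitted at once is impossible, so 792 − 22 = 770.

770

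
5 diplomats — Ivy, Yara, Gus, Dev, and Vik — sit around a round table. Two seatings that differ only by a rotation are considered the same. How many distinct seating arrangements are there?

Around a circle, 5 distinct people have 5!/5 = (4)! = 24 rotationally distinct seatings.

24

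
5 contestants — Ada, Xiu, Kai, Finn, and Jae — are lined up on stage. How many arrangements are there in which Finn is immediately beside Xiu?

48

Place the 3 others and the Finn-Xiu pair as 4 objects in a line; the pair has 2 internal arrangements.
So the count is 2·(4)! = 48.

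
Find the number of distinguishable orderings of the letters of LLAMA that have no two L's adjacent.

There are 5!/(2!·2!) = 30 arrangements of LLAMA in total.
If the two L's are adjacent, glue them into one block, leaving 4 items to arrange: (4)!/(2!) = 12 ways.
Hence 30 − 12 = 18.

18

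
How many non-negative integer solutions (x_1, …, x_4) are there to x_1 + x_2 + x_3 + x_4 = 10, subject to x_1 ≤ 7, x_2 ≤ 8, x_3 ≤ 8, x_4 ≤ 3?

184

Ignoring the caps, the number of non-negative solutions to x_1+…+x_4 = 10 is C(13,3) = 286.
Subtract solutions that violate a single cap (substitute x_i' = x_i − (cap_i+1)): x_1 ≥ 8 gives C(5,3) = 10; x_2 ≥ 9 gives C(4,3) = 4; x_3 ≥ 9 gives C(4,3) = 4; x_4 ≥ 4 gives C(9,3) = 84. Together 102.
No two caps can be exceeded simultaneously, so the pair terms are all 0.
By inclusion–exclusion the count is 286 − 102 + 0 = 184.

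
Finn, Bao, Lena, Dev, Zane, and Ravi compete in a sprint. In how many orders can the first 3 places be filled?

120

This is an ordered selection of 3 from 6: P(6,3).
That gives 6 × 5 × 4 = 120.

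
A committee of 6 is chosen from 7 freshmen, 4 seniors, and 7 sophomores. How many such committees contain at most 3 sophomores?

Split by how many sophomores are chosen (0 through 3).
Sum: C(7,0)·C(11,6) + C(7,1)·C(11,5) + C(7,2)·C(11,4) + C(7,3)·C(11,3) = 462 + 3234 + 6930 + 5775 = 16401.

16401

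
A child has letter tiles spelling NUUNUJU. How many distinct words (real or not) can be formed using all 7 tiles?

Letter multiplicities in NUUNUJU: J×1, N×2, U×4.
So there are 7! / (4!·2!) = 105 distinguishable arrangements.

105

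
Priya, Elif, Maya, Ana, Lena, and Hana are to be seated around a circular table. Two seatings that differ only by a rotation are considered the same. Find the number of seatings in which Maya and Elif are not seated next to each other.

72

All circular seatings of 6 people number (5)! = 120.
Seatings with Maya beside Elif: treat them as a block with 2 internal orders, giving 2 × (4)! = 48.
Subtracting, 120 − 48 = 72.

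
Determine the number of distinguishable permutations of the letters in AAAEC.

20

Letter multiplicities in AAAEC: A×3, C×1, E×1.
Dividing 5! = 120 by 3! = 6 for the repeated letters gives 20.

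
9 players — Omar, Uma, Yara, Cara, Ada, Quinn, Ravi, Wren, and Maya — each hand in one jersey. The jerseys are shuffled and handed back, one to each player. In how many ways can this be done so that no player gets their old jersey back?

133496

Count assignments avoiding every fixed point. For any j of the 9 players fixed to their old jersey, the other 9−j can be arranged in (9−j)! ways.
By inclusion–exclusion this is Σ_{j=0}^{9} (−1)^j C(9,j)·(9−j)!.
Computing: 362880 − 362880 + 181440 − 60480 + 15120 − 3024 + 504 − 72 + 9 − 1 = 133496.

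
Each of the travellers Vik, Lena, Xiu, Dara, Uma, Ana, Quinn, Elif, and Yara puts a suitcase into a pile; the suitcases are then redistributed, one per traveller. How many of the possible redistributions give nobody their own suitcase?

133496

Count assignments avoiding every fixed point. For any j of the 9 travellers fixed to their own suitcase, the other 9−j can be arranged in (9−j)! ways.
By inclusion–exclusion this is Σ_{j=0}^{9} (−1)^j C(9,j)·(9−j)!.
Computing: 362880 − 362880 + 181440 − 60480 + 15120 − 3024 + 504 − 72 + 9 − 1 = 133496.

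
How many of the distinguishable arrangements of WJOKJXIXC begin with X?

Fix X in the first position and arrange the remaining 8 letters.
Those 8 letters have J appearing twice, giving (8)!/(2!) = 20160.

20160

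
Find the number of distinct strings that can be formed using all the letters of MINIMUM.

420

The 7 letters of MINIMUM have repeats: I appearing twice and M appearing 3 times.
So there are 7! / (3!·2!) = 420 distinguishable arrangements.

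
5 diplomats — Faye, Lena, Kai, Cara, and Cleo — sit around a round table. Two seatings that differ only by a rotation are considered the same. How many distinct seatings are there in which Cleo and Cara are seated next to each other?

Glue Cleo and Cara into a block (2 internal orders). Seating 4 units around a circle gives (3)! arrangements.
So 2 × (3)! = 2 × 6 = 12.

12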